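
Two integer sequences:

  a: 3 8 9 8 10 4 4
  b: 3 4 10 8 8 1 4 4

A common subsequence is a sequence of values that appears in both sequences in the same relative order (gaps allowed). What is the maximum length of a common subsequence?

5

Match 3 at a[1]=b[1], 8 at a[2]=b[4], 8 at a[4]=b[5], 4 at a[6]=b[7], 4 at a[7]=b[8] — 5 values in the same relative order in both. The LCS DP gives dp[7][8] = 5, so this is optimal.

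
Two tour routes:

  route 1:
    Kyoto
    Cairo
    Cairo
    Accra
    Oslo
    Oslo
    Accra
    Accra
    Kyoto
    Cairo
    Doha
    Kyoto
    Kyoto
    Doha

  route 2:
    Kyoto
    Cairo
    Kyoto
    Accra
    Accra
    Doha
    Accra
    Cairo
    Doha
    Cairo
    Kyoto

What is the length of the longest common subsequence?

8

Pick Kyoto [1,1], then Cairo [2,2], then Accra [4,4], then Accra [7,5], then Accra [8,7], then Cairo [10,8], then Doha [11,9], then Kyoto [13,11]; all 8 stops appear in both, in order, and the DP table's final entry dp[14][11] is also 8, so no common subsequence is longer.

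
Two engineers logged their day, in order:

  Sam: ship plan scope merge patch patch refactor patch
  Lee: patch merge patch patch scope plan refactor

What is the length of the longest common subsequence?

4

One common subsequence of length 4: merge (Sam #4, Lee #2) → patch (Sam #5, Lee #3) → patch (Sam #6, Lee #4) → refactor (Sam #7, Lee #7). dp[8][7] = 4 confirms this is the maximum.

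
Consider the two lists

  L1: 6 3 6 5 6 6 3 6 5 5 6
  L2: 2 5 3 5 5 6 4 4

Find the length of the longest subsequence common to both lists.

One common subsequence of length 5: 5 [4,2], then 3 [7,3], then 5 [9,4], then 5 [10,5], then 6 [11,6], and the DP table's final entry dp[11][8] is also 5, so no common subsequence is longer.

5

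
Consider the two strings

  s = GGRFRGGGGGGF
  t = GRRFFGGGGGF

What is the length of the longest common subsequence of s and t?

9

Let dp[i][j] be the LCS length of the first i characters of s and the first j characters of t. dp[i][j] = dp[i-1][j-1]+1 when the i-th and j-th characters match, else max(dp[i-1][j], dp[i][j-1]).
    ·  G  R  R  F  F  G  G  G  G  G  F
 ·  0  0  0  0  0  0  0  0  0  0  0  0
 G  0  1  1  1  1  1  1  1  1  1  1  1
 G  0  1  1  1  1  1  2  2  2  2  2  2
 R  0  1  2  2  2  2  2  2  2  2  2  2
 F  0  1  2  2  3  3  3  3  3  3  3  3
 R  0  1  2  3  3  3  3  3  3  3  3  3
 G  0  1  2  3  3  3  4  4  4  4  4  4
 G  0  1  2  3  3  3  4  5  5  5  5  5
 G  0  1  2  3  3  3  4  5  6  6  6  6
 G  0  1  2  3  3  3  4  5  6  7  7  7
 G  0  1  2  3  3  3  4  5  6  7  8  8
 G  0  1  2  3  3  3  4  5  6  7  8  8
 F  0  1  2  3  4  4  4  5  6  7  8  9
dp[12][11] = 9. One LCS (by backtracking along matches): GRFGGGGGF.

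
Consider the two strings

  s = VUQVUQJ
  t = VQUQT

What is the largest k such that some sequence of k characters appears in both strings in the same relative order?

Let dp[i][j] be the LCS length of the first i characters of s and the first j characters of t. dp[i][j] = dp[i-1][j-1]+1 when the i-th and j-th characters match, else max(dp[i-1][j], dp[i][j-1]).
    ·  V  Q  U  Q  T
 ·  0  0  0  0  0  0
 V  0  1  1  1  1  1
 U  0  1  1  2  2  2
 Q  0  1  2  2  3  3
 V  0  1  2  2  3  3
 U  0  1  2  3  3  3
 Q  0  1  2  3  4  4
 J  0  1  2  3  4  4
dp[7][5] = 4. One LCS (by backtracking along matches): VQUQ.

4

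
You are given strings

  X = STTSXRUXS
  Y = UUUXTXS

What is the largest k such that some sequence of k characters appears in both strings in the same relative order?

3

Let dp[i][j] be the LCS length of the first i characters of X and the first j characters of Y. dp[i][j] = dp[i-1][j-1]+1 when the i-th and j-th characters match, else max(dp[i-1][j], dp[i][j-1]).
    ·  U  U  U  X  T  X  S
 ·  0  0  0  0  0  0  0  0
 S  0  0  0  0  0  0  0  1
 T  0  0  0  0  0  1  1  1
 T  0  0  0  0  0  1  1  1
 S  0  0  0  0  0  1  1  2
 X  0  0  0  0  1  1  2  2
 R  0  0  0  0  1  1  2  2
 U  0  1  1  1  1  1  2  2
 X  0  1  1  1  2  2  2  2
 S  0  1  1  1  2  2  2  3
dp[9][7] = 3. One LCS (by backtracking along matches): TXS.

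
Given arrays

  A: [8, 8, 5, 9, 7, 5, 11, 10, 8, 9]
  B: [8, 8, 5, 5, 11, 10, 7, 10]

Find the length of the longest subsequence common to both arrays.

Taking 8 (A #1, B #1), 8 (A #2, B #2), 5 (A #3, B #3), 5 (A #6, B #4), 11 (A #7, B #5), 10 (A #8, B #8) gives a common subsequence of length 6. The LCS DP gives dp[10][8] = 6, so this is optimal.

6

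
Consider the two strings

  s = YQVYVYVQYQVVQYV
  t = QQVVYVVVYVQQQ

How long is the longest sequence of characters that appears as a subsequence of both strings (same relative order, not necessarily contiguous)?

9

One common subsequence of length 9: Q [2,2], then V [3,4], then Y [4,5], then V [5,8], then Y [6,9], then V [7,10], then Q [8,11], then Q [10,12], then Q [13,13]. dp[15][13] = 9 confirms this is the maximum.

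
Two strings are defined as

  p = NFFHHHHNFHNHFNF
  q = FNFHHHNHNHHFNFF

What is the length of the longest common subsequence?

12

Match N (p #1, q #2), F (p #3, q #3), H (p #4, q #4), H (p #5, q #5), H (p #6, q #6), H (p #7, q #8), N (p #8, q #9), H (p #10, q #10), H (p #12, q #11), F (p #13, q #12), N (p #14, q #13), F (p #15, q #15) — 12 characters in the same relative order in both. The LCS DP gives dp[15][15] = 12, so this is optimal.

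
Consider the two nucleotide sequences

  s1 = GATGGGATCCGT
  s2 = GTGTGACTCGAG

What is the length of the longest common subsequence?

8

Taking G at s1[1]=s2[1] → T at s1[3]=s2[2] → G at s1[4]=s2[3] → G at s1[6]=s2[5] → A at s1[7]=s2[6] → T at s1[8]=s2[8] → C at s1[9]=s2[9] → G at s1[11]=s2[12] gives a common subsequence of length 8, and the DP table's final entry dp[12][12] is also 8, so no common subsequence is longer.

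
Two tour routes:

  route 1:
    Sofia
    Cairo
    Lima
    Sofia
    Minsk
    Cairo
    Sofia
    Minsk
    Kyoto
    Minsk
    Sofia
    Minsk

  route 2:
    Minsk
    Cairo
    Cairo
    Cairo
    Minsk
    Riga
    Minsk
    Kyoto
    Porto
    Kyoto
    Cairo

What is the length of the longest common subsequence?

4

Match Cairo at route 1[2]=route 2[4] → Minsk at route 1[5]=route 2[5] → Minsk at route 1[8]=route 2[7] → Kyoto at route 1[9]=route 2[10] — 4 stops in the same relative order in both, and the DP table's final entry dp[12][11] is also 4, so no common subsequence is longer.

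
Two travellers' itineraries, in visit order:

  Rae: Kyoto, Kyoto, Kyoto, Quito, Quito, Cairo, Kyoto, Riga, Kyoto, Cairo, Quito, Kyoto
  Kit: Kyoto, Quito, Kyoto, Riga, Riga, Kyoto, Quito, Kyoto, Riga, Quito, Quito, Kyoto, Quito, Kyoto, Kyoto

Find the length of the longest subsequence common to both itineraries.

Match Kyoto at Rae[1]=Kit[1] → Kyoto at Rae[2]=Kit[3] → Kyoto at Rae[3]=Kit[6] → Quito at Rae[5]=Kit[7] → Kyoto at Rae[7]=Kit[8] → Riga at Rae[8]=Kit[9] → Kyoto at Rae[9]=Kit[12] → Quito at Rae[11]=Kit[13] → Kyoto at Rae[12]=Kit[15] — 9 stops in the same relative order in both, and the DP table's final entry dp[12][15] is also 9, so no common subsequence is longer.

9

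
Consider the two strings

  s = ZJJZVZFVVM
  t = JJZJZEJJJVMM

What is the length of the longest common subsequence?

6

One common subsequence of length 6: J at s[2]=t[1] → J at s[3]=t[2] → Z at s[4]=t[3] → Z at s[6]=t[5] → V at s[8]=t[10] → M at s[10]=t[12], and the DP table's final entry dp[10][12] is also 6, so no common subsequence is longer.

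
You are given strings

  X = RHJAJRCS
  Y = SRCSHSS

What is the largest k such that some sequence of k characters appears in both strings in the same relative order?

Let dp[i][j] be the LCS length of the first i characters of X and the first j characters of Y. dp[i][j] = dp[i-1][j-1]+1 when the i-th and j-th characters match, else max(dp[i-1][j], dp[i][j-1]).
    ·  S  R  C  S  H  S  S
 ·  0  0  0  0  0  0  0  0
 R  0  0  1  1  1  1  1  1
 H  0  0  1  1  1  2  2  2
 J  0  0  1  1  1  2  2  2
 A  0  0  1  1  1  2  2  2
 J  0  0  1  1  1  2  2  2
 R  0  0  1  1  1  2  2  2
 C  0  0  1  2  2  2  2  2
 S  0  1  1  2  3  3  3  3
dp[8][7] = 3. One LCS (by backtracking along matches): RHS.

3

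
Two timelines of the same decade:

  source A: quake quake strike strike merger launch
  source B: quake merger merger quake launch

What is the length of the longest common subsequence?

Taking quake [1,1] → quake [2,4] → launch [6,5] gives a common subsequence of length 3. Since dp[6][5] = 3, nothing longer is possible.

3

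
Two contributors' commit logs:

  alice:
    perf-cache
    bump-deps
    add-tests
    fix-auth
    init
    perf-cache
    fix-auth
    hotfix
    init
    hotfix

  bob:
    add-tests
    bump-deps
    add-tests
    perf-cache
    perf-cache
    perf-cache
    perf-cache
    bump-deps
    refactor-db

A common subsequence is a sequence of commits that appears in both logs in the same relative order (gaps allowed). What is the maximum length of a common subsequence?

3

Match bump-deps (alice #2, bob #2); then add-tests (alice #3, bob #3); then perf-cache (alice #6, bob #7) — 3 commits in the same relative order in both. dp[10][9] = 3 confirms this is the maximum.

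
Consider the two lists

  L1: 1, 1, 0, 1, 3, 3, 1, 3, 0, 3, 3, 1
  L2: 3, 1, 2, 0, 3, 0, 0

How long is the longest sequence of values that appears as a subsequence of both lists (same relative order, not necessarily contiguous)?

4

Let dp[i][j] be the LCS length of the first i values of L1 and the first j values of L2. dp[i][j] = dp[i-1][j-1]+1 when the i-th and j-th values match, else max(dp[i-1][j], dp[i][j-1]).
    ·  3  1  2  0  3  0  0
 ·  0  0  0  0  0  0  0  0
 1  0  0  1  1  1  1  1  1
 1  0  0  1  1  1  1  1  1
 0  0  0  1  1  2  2  2  2
 1  0  0  1  1  2  2  2  2
 3  0  1  1  1  2  3  3  3
 3  0  1  1  1  2  3  3  3
 1  0  1  2  2  2  3  3  3
 3  0  1  2  2  2  3  3  3
 0  0  1  2  2  3  3  4  4
 3  0  1  2  2  3  4  4  4
 3  0  1  2  2  3  4  4  4
 1  0  1  2  2  3  4  4  4
dp[12][7] = 4. One LCS (by backtracking along matches): 1, 0, 3, 0.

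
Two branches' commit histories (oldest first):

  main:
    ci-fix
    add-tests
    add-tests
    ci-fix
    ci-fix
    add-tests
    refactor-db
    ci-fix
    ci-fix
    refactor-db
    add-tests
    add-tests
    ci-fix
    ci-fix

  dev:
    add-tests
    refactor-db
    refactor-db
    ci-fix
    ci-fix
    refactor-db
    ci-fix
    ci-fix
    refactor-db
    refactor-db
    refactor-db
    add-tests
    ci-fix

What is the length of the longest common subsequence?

9

Match add-tests (main #2, dev #1), ci-fix (main #4, dev #4), ci-fix (main #5, dev #5), refactor-db (main #7, dev #6), ci-fix (main #8, dev #7), ci-fix (main #9, dev #8), refactor-db (main #10, dev #11), add-tests (main #12, dev #12), ci-fix (main #14, dev #13) — 9 commits in the same relative order in both, and the DP table's final entry dp[14][13] is also 9, so no common subsequence is longer.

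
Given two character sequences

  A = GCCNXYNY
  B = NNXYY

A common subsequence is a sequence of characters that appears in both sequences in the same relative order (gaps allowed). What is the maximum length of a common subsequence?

4

Let dp[i][j] be the LCS length of the first i characters of A and the first j characters of B. dp[i][j] = dp[i-1][j-1]+1 when the i-th and j-th characters match, else max(dp[i-1][j], dp[i][j-1]).
    ·  N  N  X  Y  Y
 ·  0  0  0  0  0  0
 G  0  0  0  0  0  0
 C  0  0  0  0  0  0
 C  0  0  0  0  0  0
 N  0  1  1  1  1  1
 X  0  1  1  2  2  2
 Y  0  1  1  2  3  3
 N  0  1  2  2  3  3
 Y  0  1  2  2  3  4
dp[8][5] = 4. One LCS (by backtracking along matches): NXYY.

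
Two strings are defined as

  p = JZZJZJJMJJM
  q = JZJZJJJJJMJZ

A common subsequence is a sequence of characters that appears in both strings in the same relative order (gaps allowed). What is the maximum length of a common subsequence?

Match J (p #1, q #1) → Z (p #2, q #2) → Z (p #3, q #4) → J (p #4, q #5) → J (p #6, q #6) → J (p #7, q #7) → J (p #9, q #8) → J (p #10, q #9) → M (p #11, q #10) — 9 characters in the same relative order in both. dp[11][12] = 9 confirms this is the maximum.

9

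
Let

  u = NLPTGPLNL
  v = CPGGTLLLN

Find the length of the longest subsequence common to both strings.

Match P at u[3]=v[2], then T at u[4]=v[5], then L at u[7]=v[8], then N at u[8]=v[9] — 4 characters in the same relative order in both. The LCS DP gives dp[9][9] = 4, so this is optimal.

4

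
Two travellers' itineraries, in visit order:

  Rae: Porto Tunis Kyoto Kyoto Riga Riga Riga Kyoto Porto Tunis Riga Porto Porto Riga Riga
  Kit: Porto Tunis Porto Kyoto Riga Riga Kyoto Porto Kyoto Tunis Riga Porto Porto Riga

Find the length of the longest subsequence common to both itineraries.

Match Porto [1,1], then Tunis [2,2], then Kyoto [4,4], then Riga [6,5], then Riga [7,6], then Kyoto [8,7], then Porto [9,8], then Tunis [10,10], then Riga [11,11], then Porto [12,12], then Porto [13,13], then Riga [15,14] — 12 stops in the same relative order in both. dp[15][14] = 12 confirms this is the maximum.

12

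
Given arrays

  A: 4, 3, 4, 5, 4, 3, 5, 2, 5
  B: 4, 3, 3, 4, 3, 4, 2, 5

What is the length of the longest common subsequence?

6

Taking 4 (A #1, B #1), 3 (A #2, B #3), 4 (A #3, B #4), 4 (A #5, B #6), 2 (A #8, B #7), 5 (A #9, B #8) gives a common subsequence of length 6, and the DP table's final entry dp[9][8] is also 6, so no common subsequence is longer.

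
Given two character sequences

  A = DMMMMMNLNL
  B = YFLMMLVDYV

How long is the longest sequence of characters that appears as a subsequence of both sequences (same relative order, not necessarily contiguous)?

3

Taking M [5,4], then M [6,5], then L [8,6] gives a common subsequence of length 3. Since dp[10][10] = 3, nothing longer is possible.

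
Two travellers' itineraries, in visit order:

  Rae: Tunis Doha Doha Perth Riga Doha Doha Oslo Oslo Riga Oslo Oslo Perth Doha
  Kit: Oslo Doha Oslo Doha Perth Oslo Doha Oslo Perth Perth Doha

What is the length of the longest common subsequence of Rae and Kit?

Taking Doha (Rae #2, Kit #2); then Doha (Rae #3, Kit #4); then Perth (Rae #4, Kit #5); then Doha (Rae #7, Kit #7); then Oslo (Rae #8, Kit #8); then Perth (Rae #13, Kit #10); then Doha (Rae #14, Kit #11) gives a common subsequence of length 7. The LCS DP gives dp[14][11] = 7, so this is optimal.

7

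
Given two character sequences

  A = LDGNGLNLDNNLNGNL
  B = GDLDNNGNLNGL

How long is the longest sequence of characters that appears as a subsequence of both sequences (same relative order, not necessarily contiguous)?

9

Pick L (A #1, B #3), D (A #2, B #4), N (A #4, B #6), G (A #5, B #7), N (A #11, B #8), L (A #12, B #9), N (A #13, B #10), G (A #14, B #11), L (A #16, B #12); all 9 characters appear in both, in order. The LCS DP gives dp[16][12] = 9, so this is optimal.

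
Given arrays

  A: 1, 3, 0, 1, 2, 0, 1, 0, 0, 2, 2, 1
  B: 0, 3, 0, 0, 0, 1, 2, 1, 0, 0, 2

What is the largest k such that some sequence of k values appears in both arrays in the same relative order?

Let dp[i][j] be the LCS length of the first i values of A and the first j values of B. dp[i][j] = dp[i-1][j-1]+1 when the i-th and j-th values match, else max(dp[i-1][j], dp[i][j-1]).
    ·  0  3  0  0  0  1  2  1  0  0  2
 ·  0  0  0  0  0  0  0  0  0  0  0  0
 1  0  0  0  0  0  0  1  1  1  1  1  1
 3  0  0  1  1  1  1  1  1  1  1  1  1
 0  0  1  1  2  2  2  2  2  2  2  2  2
 1  0  1  1  2  2  2  3  3  3  3  3  3
 2  0  1  1  2  2  2  3  4  4  4  4  4
 0  0  1  1  2  3  3  3  4  4  5  5  5
 1  0  1  1  2  3  3  4  4  5  5  5  5
 0  0  1  1  2  3  4  4  4  5  6  6  6
 0  0  1  1  2  3  4  4  4  5  6  7  7
 2  0  1  1  2  3  4  4  5  5  6  7  8
 2  0  1  1  2  3  4  4  5  5  6  7  8
 1  0  1  1  2  3  4  5  5  6  6  7  8
dp[12][11] = 8. One LCS (by backtracking along matches): 3, 0, 1, 2, 1, 0, 0, 2.

8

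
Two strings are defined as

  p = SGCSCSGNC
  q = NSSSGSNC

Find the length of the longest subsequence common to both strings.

One common subsequence of length 6: S [1,2], then S [4,3], then S [6,4], then G [7,5], then N [8,7], then C [9,8]. The LCS DP gives dp[9][8] = 6, so this is optimal.

6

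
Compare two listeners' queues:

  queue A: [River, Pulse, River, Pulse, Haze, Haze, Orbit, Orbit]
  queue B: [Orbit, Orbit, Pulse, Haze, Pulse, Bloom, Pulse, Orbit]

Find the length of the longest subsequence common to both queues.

Match Pulse at queue A[2]=queue B[5]; then Pulse at queue A[4]=queue B[7]; then Orbit at queue A[8]=queue B[8] — 3 songs in the same relative order in both. dp[8][8] = 3 confirms this is the maximum.

3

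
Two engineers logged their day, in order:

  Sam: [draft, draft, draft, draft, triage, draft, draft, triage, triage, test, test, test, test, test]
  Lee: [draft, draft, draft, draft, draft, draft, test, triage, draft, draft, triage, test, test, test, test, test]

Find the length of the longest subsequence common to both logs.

13

Match draft [1,3], draft [2,4], draft [3,5], draft [4,6], triage [5,8], draft [6,9], draft [7,10], triage [9,11], test [10,12], test [11,13], test [12,14], test [13,15], test [14,16] — 13 tasks in the same relative order in both. The LCS DP gives dp[14][16] = 13, so this is optimal.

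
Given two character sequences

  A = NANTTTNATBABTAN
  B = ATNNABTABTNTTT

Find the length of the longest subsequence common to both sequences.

9

One common subsequence of length 9: A at A[2]=B[1], then N at A[3]=B[3], then N at A[7]=B[4], then A at A[8]=B[5], then T at A[9]=B[7], then A at A[11]=B[8], then B at A[12]=B[9], then T at A[13]=B[10], then N at A[15]=B[11]. The LCS DP gives dp[15][14] = 9, so this is optimal.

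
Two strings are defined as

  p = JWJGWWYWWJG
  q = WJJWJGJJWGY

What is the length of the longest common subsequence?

6

Let dp[i][j] be the LCS length of the first i characters of p and the first j characters of q. dp[i][j] = dp[i-1][j-1]+1 when the i-th and j-th characters match, else max(dp[i-1][j], dp[i][j-1]).
    ·  W  J  J  W  J  G  J  J  W  G  Y
 ·  0  0  0  0  0  0  0  0  0  0  0  0
 J  0  0  1  1  1  1  1  1  1  1  1  1
 W  0  1  1  1  2  2  2  2  2  2  2  2
 J  0  1  2  2  2  3  3  3  3  3  3  3
 G  0  1  2  2  2  3  4  4  4  4  4  4
 W  0  1  2  2  3  3  4  4  4  5  5  5
 W  0  1  2  2  3  3  4  4  4  5  5  5
 Y  0  1  2  2  3  3  4  4  4  5  5  6
 W  0  1  2  2  3  3  4  4  4  5  5  6
 W  0  1  2  2  3  3  4  4  4  5  5  6
 J  0  1  2  3  3  4  4  5  5  5  5  6
 G  0  1  2  3  3  4  5  5  5  5  6  6
dp[11][11] = 6. One LCS (by backtracking along matches): JWJGWY.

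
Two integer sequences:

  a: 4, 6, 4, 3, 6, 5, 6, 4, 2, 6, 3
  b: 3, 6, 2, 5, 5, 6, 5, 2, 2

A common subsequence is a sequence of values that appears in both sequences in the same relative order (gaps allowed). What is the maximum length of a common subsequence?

Pick 3 at a[4]=b[1], then 6 at a[5]=b[2], then 5 at a[6]=b[5], then 6 at a[7]=b[6], then 2 at a[9]=b[9]; all 5 values appear in both, in order. The LCS DP gives dp[11][9] = 5, so this is optimal.

5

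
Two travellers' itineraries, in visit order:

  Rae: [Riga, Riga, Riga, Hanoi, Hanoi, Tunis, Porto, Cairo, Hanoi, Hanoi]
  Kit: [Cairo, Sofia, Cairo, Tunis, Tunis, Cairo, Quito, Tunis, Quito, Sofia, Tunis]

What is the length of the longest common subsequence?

Pick Tunis (Rae #6, Kit #5); then Cairo (Rae #8, Kit #6); all 2 stops appear in both, in order. dp[10][11] = 2 confirms this is the maximum.

2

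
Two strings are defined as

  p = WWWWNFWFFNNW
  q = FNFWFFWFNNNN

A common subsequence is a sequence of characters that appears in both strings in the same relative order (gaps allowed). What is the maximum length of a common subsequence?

Match N (p #5, q #2) → F (p #6, q #3) → W (p #7, q #4) → F (p #8, q #6) → F (p #9, q #8) → N (p #10, q #11) → N (p #11, q #12) — 7 characters in the same relative order in both. The LCS DP gives dp[12][12] = 7, so this is optimal.

7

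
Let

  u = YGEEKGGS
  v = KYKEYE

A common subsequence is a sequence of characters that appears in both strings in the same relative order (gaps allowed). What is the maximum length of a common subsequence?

Let dp[i][j] be the LCS length of the first i characters of u and the first j characters of v. dp[i][j] = dp[i-1][j-1]+1 when the i-th and j-th characters match, else max(dp[i-1][j], dp[i][j-1]).
    ·  K  Y  K  E  Y  E
 ·  0  0  0  0  0  0  0
 Y  0  0  1  1  1  1  1
 G  0  0  1  1  1  1  1
 E  0  0  1  1  2  2  2
 E  0  0  1  1  2  2  3
 K  0  1  1  2  2  2  3
 G  0  1  1  2  2  2  3
 G  0  1  1  2  2  2  3
 S  0  1  1  2  2  2  3
dp[8][6] = 3. One LCS (by backtracking along matches): YEE.

3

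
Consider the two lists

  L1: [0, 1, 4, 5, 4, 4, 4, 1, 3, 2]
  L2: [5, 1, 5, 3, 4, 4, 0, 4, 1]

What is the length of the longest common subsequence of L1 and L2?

6

Let dp[i][j] be the LCS length of the first i values of L1 and the first j values of L2. dp[i][j] = dp[i-1][j-1]+1 when the i-th and j-th values match, else max(dp[i-1][j], dp[i][j-1]).
    ·  5  1  5  3  4  4  0  4  1
 ·  0  0  0  0  0  0  0  0  0  0
 0  0  0  0  0  0  0  0  1  1  1
 1  0  0  1  1  1  1  1  1  1  2
 4  0  0  1  1  1  2  2  2  2  2
 5  0  1  1  2  2  2  2  2  2  2
 4  0  1  1  2  2  3  3  3  3  3
 4  0  1  1  2  2  3  4  4  4  4
 4  0  1  1  2  2  3  4  4  5  5
 1  0  1  2  2  2  3  4  4  5  6
 3  0  1  2  2  3  3  4  4  5  6
 2  0  1  2  2  3  3  4  4  5  6
dp[10][9] = 6. One LCS (by backtracking along matches): 1, 5, 4, 4, 4, 1.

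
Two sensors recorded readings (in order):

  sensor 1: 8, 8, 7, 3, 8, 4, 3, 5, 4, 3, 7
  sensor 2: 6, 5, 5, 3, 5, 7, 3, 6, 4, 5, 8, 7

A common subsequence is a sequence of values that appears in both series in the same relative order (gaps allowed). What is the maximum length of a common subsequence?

Let dp[i][j] be the LCS length of the first i values of sensor 1 and the first j values of sensor 2. dp[i][j] = dp[i-1][j-1]+1 when the i-th and j-th values match, else max(dp[i-1][j], dp[i][j-1]).
    ·  6  5  5  3  5  7  3  6  4  5  8  7
 ·  0  0  0  0  0  0  0  0  0  0  0  0  0
 8  0  0  0  0  0  0  0  0  0  0  0  1  1
 8  0  0  0  0  0  0  0  0  0  0  0  1  1
 7  0  0  0  0  0  0  1  1  1  1  1  1  2
 3  0  0  0  0  1  1  1  2  2  2  2  2  2
 8  0  0  0  0  1  1  1  2  2  2  2  3  3
 4  0  0  0  0  1  1  1  2  2  3  3  3  3
 3  0  0  0  0  1  1  1  2  2  3  3  3  3
 5  0  0  1  1  1  2  2  2  2  3  4  4  4
 4  0  0  1  1  1  2  2  2  2  3  4  4  4
 3  0  0  1  1  2  2  2  3  3  3  4  4  4
 7  0  0  1  1  2  2  3  3  3  3  4  4  5
dp[11][12] = 5. One LCS (by backtracking along matches): 7, 3, 4, 5, 7.

5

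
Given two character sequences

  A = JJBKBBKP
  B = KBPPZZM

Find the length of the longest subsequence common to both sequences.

3

One common subsequence of length 3: K (A #4, B #1), then B (A #5, B #2), then P (A #8, B #4). The LCS DP gives dp[8][7] = 3, so this is optimal.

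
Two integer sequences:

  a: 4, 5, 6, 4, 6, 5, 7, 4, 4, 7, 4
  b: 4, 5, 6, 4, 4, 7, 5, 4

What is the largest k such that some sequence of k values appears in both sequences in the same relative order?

Pick 4 [1,1]; then 5 [2,2]; then 6 [5,3]; then 4 [8,4]; then 4 [9,5]; then 7 [10,6]; then 4 [11,8]; all 7 values appear in both, in order. The LCS DP gives dp[11][8] = 7, so this is optimal.

7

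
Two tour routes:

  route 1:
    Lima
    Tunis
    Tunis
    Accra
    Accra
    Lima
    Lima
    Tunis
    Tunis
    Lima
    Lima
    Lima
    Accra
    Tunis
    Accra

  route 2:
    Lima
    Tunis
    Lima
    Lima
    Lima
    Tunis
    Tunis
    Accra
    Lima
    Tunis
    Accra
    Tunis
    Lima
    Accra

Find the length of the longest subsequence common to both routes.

10

Pick Lima [1,1], then Tunis [2,2], then Lima [6,4], then Lima [7,5], then Tunis [8,6], then Tunis [9,7], then Lima [10,9], then Accra [13,11], then Tunis [14,12], then Accra [15,14]; all 10 stops appear in both, in order, and the DP table's final entry dp[15][14] is also 10, so no common subsequence is longer.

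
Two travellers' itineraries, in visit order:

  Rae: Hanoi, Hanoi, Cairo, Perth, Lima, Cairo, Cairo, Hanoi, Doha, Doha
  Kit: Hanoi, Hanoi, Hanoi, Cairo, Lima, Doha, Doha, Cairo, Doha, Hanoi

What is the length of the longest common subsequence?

6

Taking Hanoi [1,2] → Hanoi [2,3] → Cairo [3,4] → Lima [5,5] → Cairo [6,8] → Hanoi [8,10] gives a common subsequence of length 6. Since dp[10][10] = 6, nothing longer is possible.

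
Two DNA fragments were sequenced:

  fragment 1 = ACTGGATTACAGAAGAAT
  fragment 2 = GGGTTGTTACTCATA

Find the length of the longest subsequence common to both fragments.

8

Match T [3,5], then G [5,6], then T [7,7], then T [8,8], then A [9,9], then C [10,12], then A [11,13], then A [17,15] — 8 bases in the same relative order in both. dp[18][15] = 8 confirms this is the maximum.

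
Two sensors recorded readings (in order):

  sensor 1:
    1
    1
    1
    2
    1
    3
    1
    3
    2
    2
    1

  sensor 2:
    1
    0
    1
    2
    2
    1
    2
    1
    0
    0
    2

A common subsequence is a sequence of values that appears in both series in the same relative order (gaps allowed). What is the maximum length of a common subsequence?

6

One common subsequence of length 6: 1 (sensor 1 #1, sensor 2 #1), 1 (sensor 1 #2, sensor 2 #3), 1 (sensor 1 #3, sensor 2 #6), 2 (sensor 1 #4, sensor 2 #7), 1 (sensor 1 #5, sensor 2 #8), 2 (sensor 1 #10, sensor 2 #11). Since dp[11][11] = 6, nothing longer is possible.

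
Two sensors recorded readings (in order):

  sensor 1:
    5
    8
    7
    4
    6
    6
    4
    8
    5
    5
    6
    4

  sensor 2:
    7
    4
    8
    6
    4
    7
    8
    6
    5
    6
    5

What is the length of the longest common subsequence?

Match 7 [3,1]; then 4 [4,2]; then 6 [6,4]; then 4 [7,5]; then 8 [8,7]; then 5 [9,9]; then 5 [10,11] — 7 values in the same relative order in both. Since dp[12][11] = 7, nothing longer is possible.

7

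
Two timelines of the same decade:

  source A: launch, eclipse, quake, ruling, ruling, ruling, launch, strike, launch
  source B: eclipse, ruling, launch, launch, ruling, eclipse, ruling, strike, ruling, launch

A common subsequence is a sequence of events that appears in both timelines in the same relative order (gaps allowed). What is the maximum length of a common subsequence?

6

One common subsequence of length 6: eclipse [2,1]; then ruling [4,2]; then ruling [5,5]; then ruling [6,7]; then strike [8,8]; then launch [9,10], and the DP table's final entry dp[9][10] is also 6, so no common subsequence is longer.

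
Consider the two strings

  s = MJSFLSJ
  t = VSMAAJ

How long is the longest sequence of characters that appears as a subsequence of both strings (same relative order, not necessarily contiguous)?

Match M at s[1]=t[3]; then J at s[7]=t[6] — 2 characters in the same relative order in both. dp[7][6] = 2 confirms this is the maximum.

2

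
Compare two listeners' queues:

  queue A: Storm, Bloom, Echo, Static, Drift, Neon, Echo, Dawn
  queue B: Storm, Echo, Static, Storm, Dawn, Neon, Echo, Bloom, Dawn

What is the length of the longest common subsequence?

Taking Storm (queue A #1, queue B #1), then Echo (queue A #3, queue B #2), then Static (queue A #4, queue B #3), then Neon (queue A #6, queue B #6), then Echo (queue A #7, queue B #7), then Dawn (queue A #8, queue B #9) gives a common subsequence of length 6. Since dp[8][9] = 6, nothing longer is possible.

6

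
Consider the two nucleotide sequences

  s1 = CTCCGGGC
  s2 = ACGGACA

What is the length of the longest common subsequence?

4

Taking C (s1 #4, s2 #2), G (s1 #5, s2 #3), G (s1 #6, s2 #4), C (s1 #8, s2 #6) gives a common subsequence of length 4, and the DP table's final entry dp[8][7] is also 4, so no common subsequence is longer.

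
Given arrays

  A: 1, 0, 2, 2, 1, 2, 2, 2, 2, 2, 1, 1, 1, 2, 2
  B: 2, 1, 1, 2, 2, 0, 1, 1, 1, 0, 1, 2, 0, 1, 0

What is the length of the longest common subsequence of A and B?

8

One common subsequence of length 8: 1 at A[1]=B[3], 2 at A[3]=B[4], 2 at A[4]=B[5], 1 at A[5]=B[7], 1 at A[11]=B[8], 1 at A[12]=B[9], 1 at A[13]=B[11], 2 at A[14]=B[12]. The LCS DP gives dp[15][15] = 8, so this is optimal.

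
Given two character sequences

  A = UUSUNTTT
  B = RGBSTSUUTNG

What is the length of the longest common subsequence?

Match U [1,7], U [2,8], N [5,10] — 3 characters in the same relative order in both, and the DP table's final entry dp[8][11] is also 3, so no common subsequence is longer.

3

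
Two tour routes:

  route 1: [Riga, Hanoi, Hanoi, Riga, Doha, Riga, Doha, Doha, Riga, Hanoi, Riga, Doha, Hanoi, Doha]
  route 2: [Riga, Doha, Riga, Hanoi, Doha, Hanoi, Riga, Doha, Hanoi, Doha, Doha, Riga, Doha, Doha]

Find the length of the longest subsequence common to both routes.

Match Riga (route 1 #1, route 2 #3), Hanoi (route 1 #2, route 2 #4), Hanoi (route 1 #3, route 2 #6), Riga (route 1 #4, route 2 #7), Doha (route 1 #5, route 2 #8), Doha (route 1 #7, route 2 #10), Doha (route 1 #8, route 2 #11), Riga (route 1 #11, route 2 #12), Doha (route 1 #12, route 2 #13), Doha (route 1 #14, route 2 #14) — 10 stops in the same relative order in both. The LCS DP gives dp[14][14] = 10, so this is optimal.

10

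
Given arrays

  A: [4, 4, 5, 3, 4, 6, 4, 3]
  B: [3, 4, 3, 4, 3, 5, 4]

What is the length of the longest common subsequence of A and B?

Pick 4 [1,2], 4 [2,4], 5 [3,6], 4 [7,7]; all 4 values appear in both, in order. The LCS DP gives dp[8][7] = 4, so this is optimal.

4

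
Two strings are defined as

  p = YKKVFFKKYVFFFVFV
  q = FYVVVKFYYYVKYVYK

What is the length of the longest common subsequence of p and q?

6

Pick Y (p #1, q #2) → K (p #2, q #6) → V (p #4, q #11) → K (p #8, q #12) → Y (p #9, q #13) → V (p #10, q #14); all 6 characters appear in both, in order. dp[16][16] = 6 confirms this is the maximum.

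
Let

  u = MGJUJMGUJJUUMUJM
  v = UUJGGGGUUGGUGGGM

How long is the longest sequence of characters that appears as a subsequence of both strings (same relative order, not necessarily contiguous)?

Pick U (u #4, v #2), then J (u #5, v #3), then G (u #7, v #7), then U (u #8, v #8), then U (u #11, v #9), then U (u #12, v #12), then M (u #16, v #16); all 7 characters appear in both, in order. The LCS DP gives dp[16][16] = 7, so this is optimal.

7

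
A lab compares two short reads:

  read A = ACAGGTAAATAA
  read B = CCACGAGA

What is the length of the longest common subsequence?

Taking A (read A #1, read B #3) → C (read A #2, read B #4) → A (read A #3, read B #6) → G (read A #5, read B #7) → A (read A #12, read B #8) gives a common subsequence of length 5, and the DP table's final entry dp[12][8] is also 5, so no common subsequence is longer.

5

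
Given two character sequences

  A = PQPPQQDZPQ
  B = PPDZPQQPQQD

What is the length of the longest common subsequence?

7

Let dp[i][j] be the LCS length of the first i characters of A and the first j characters of B. dp[i][j] = dp[i-1][j-1]+1 when the i-th and j-th characters match, else max(dp[i-1][j], dp[i][j-1]).
    ·  P  P  D  Z  P  Q  Q  P  Q  Q  D
 ·  0  0  0  0  0  0  0  0  0  0  0  0
 P  0  1  1  1  1  1  1  1  1  1  1  1
 Q  0  1  1  1  1  1  2  2  2  2  2  2
 P  0  1  2  2  2  2  2  2  3  3  3  3
 P  0  1  2  2  2  3  3  3  3  3  3  3
 Q  0  1  2  2  2  3  4  4  4  4  4  4
 Q  0  1  2  2  2  3  4  5  5  5  5  5
 D  0  1  2  3  3  3  4  5  5  5  5  6
 Z  0  1  2  3  4  4  4  5  5  5  5  6
 P  0  1  2  3  4  5  5  5  6  6  6  6
 Q  0  1  2  3  4  5  6  6  6  7  7  7
dp[10][11] = 7. One LCS (by backtracking along matches): PPPQQPQ.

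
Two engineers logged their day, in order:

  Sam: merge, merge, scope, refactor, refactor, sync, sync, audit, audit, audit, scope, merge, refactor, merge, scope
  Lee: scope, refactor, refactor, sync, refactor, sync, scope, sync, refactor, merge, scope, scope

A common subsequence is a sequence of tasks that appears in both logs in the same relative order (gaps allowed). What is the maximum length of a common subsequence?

Taking scope [3,1], then refactor [4,2], then refactor [5,3], then sync [6,4], then sync [7,6], then scope [11,7], then refactor [13,9], then merge [14,10], then scope [15,12] gives a common subsequence of length 9, and the DP table's final entry dp[15][12] is also 9, so no common subsequence is longer.

9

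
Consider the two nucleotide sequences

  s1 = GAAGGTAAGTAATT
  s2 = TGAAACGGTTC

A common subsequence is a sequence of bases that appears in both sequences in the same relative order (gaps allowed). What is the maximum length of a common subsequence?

Taking G (s1 #1, s2 #2) → A (s1 #2, s2 #4) → A (s1 #3, s2 #5) → G (s1 #4, s2 #7) → G (s1 #5, s2 #8) → T (s1 #6, s2 #9) → T (s1 #10, s2 #10) gives a common subsequence of length 7. Since dp[14][11] = 7, nothing longer is possible.

7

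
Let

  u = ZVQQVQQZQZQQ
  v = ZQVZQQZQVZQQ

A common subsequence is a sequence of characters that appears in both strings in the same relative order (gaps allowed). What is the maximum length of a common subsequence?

Taking Z (u #1, v #1); then Q (u #4, v #2); then V (u #5, v #3); then Q (u #6, v #5); then Q (u #7, v #6); then Z (u #8, v #7); then Q (u #9, v #8); then Z (u #10, v #10); then Q (u #11, v #11); then Q (u #12, v #12) gives a common subsequence of length 10. Since dp[12][12] = 10, nothing longer is possible.

10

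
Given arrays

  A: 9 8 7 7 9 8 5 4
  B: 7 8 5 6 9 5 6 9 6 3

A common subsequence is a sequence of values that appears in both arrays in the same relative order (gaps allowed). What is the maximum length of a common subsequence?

3

One common subsequence of length 3: 8 at A[2]=B[2], 9 at A[5]=B[5], 5 at A[7]=B[6], and the DP table's final entry dp[8][10] is also 3, so no common subsequence is longer.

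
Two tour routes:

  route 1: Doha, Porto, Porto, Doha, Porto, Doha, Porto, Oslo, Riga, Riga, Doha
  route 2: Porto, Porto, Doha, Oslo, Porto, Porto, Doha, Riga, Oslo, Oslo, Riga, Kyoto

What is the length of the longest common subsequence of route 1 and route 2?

7

Taking Porto [2,1], then Porto [3,2], then Doha [4,3], then Porto [5,6], then Doha [6,7], then Oslo [8,10], then Riga [9,11] gives a common subsequence of length 7. Since dp[11][12] = 7, nothing longer is possible.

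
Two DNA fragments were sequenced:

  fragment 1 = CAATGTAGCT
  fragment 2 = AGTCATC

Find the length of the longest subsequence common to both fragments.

Taking A at fragment 1[3]=fragment 2[1], then G at fragment 1[5]=fragment 2[2], then T at fragment 1[6]=fragment 2[3], then A at fragment 1[7]=fragment 2[5], then C at fragment 1[9]=fragment 2[7] gives a common subsequence of length 5. The LCS DP gives dp[10][7] = 5, so this is optimal.

5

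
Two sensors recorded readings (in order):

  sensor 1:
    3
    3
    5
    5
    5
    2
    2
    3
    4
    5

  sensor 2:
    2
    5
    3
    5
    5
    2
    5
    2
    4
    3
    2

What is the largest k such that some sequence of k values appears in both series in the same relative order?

6

One common subsequence of length 6: 3 (sensor 1 #2, sensor 2 #3), 5 (sensor 1 #3, sensor 2 #4), 5 (sensor 1 #4, sensor 2 #5), 5 (sensor 1 #5, sensor 2 #7), 2 (sensor 1 #6, sensor 2 #8), 2 (sensor 1 #7, sensor 2 #11). The LCS DP gives dp[10][11] = 6, so this is optimal.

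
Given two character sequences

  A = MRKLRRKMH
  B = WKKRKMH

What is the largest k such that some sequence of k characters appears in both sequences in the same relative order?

Let dp[i][j] be the LCS length of the first i characters of A and the first j characters of B. dp[i][j] = dp[i-1][j-1]+1 when the i-th and j-th characters match, else max(dp[i-1][j], dp[i][j-1]).
    ·  W  K  K  R  K  M  H
 ·  0  0  0  0  0  0  0  0
 M  0  0  0  0  0  0  1  1
 R  0  0  0  0  1  1  1  1
 K  0  0  1  1  1  2  2  2
 L  0  0  1  1  1  2  2  2
 R  0  0  1  1  2  2  2  2
 R  0  0  1  1  2  2  2  2
 K  0  0  1  2  2  3  3  3
 M  0  0  1  2  2  3  4  4
 H  0  0  1  2  2  3  4  5
dp[9][7] = 5. One LCS (by backtracking along matches): KRKMH.

5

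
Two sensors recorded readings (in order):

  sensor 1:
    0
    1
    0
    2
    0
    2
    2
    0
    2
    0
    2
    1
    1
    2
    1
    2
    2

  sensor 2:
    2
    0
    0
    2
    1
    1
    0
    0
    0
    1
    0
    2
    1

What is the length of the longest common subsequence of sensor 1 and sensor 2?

9

One common subsequence of length 9: 0 [1,2]; then 0 [3,3]; then 2 [4,4]; then 0 [5,7]; then 0 [8,8]; then 0 [10,9]; then 1 [12,10]; then 2 [14,12]; then 1 [15,13], and the DP table's final entry dp[17][13] is also 9, so no common subsequence is longer.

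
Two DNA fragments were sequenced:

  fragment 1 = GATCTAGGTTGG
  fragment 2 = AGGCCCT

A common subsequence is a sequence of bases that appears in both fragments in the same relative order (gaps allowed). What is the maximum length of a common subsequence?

4

Let dp[i][j] be the LCS length of the first i bases of fragment 1 and the first j bases of fragment 2. dp[i][j] = dp[i-1][j-1]+1 when the i-th and j-th bases match, else max(dp[i-1][j], dp[i][j-1]).
    ·  A  G  G  C  C  C  T
 ·  0  0  0  0  0  0  0  0
 G  0  0  1  1  1  1  1  1
 A  0  1  1  1  1  1  1  1
 T  0  1  1  1  1  1  1  2
 C  0  1  1  1  2  2  2  2
 T  0  1  1  1  2  2  2  3
 A  0  1  1  1  2  2  2  3
 G  0  1  2  2  2  2  2  3
 G  0  1  2  3  3  3  3  3
 T  0  1  2  3  3  3  3  4
 T  0  1  2  3  3  3  3  4
 G  0  1  2  3  3  3  3  4
 G  0  1  2  3  3  3  3  4
dp[12][7] = 4. One LCS (by backtracking along matches): AGGT.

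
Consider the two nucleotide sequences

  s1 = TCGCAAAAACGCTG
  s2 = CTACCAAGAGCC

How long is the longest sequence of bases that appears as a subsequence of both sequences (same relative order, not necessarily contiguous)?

One common subsequence of length 8: T [1,2], C [2,4], C [4,5], A [5,6], A [6,7], A [7,9], C [10,11], C [12,12]. The LCS DP gives dp[14][12] = 8, so this is optimal.

8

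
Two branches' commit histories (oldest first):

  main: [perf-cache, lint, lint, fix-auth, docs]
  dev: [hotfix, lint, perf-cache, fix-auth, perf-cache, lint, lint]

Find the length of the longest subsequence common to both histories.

3

One common subsequence of length 3: perf-cache at main[1]=dev[5]; then lint at main[2]=dev[6]; then lint at main[3]=dev[7]. The LCS DP gives dp[5][7] = 3, so this is optimal.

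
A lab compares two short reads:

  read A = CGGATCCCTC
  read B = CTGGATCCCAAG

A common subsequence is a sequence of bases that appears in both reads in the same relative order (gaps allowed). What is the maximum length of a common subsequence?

8

Let dp[i][j] be the LCS length of the first i bases of read A and the first j bases of read B. dp[i][j] = dp[i-1][j-1]+1 when the i-th and j-th bases match, else max(dp[i-1][j], dp[i][j-1]).
    ·  C  T  G  G  A  T  C  C  C  A  A  G
 ·  0  0  0  0  0  0  0  0  0  0  0  0  0
 C  0  1  1  1  1  1  1  1  1  1  1  1  1
 G  0  1  1  2  2  2  2  2  2  2  2  2  2
 G  0  1  1  2  3  3  3  3  3  3  3  3  3
 A  0  1  1  2  3  4  4  4  4  4  4  4  4
 T  0  1  2  2  3  4  5  5  5  5  5  5  5
 C  0  1  2  2  3  4  5  6  6  6  6  6  6
 C  0  1  2  2  3  4  5  6  7  7  7  7  7
 C  0  1  2  2  3  4  5  6  7  8  8  8  8
 T  0  1  2  2  3  4  5  6  7  8  8  8  8
 C  0  1  2  2  3  4  5  6  7  8  8  8  8
dp[10][12] = 8. One LCS (by backtracking along matches): CGGATCCC.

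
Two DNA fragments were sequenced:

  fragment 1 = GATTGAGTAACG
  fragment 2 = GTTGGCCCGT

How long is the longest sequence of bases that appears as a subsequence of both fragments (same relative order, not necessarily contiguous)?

Taking G (fragment 1 #1, fragment 2 #1), then T (fragment 1 #3, fragment 2 #2), then T (fragment 1 #4, fragment 2 #3), then G (fragment 1 #5, fragment 2 #4), then G (fragment 1 #7, fragment 2 #5), then C (fragment 1 #11, fragment 2 #8), then G (fragment 1 #12, fragment 2 #9) gives a common subsequence of length 7. dp[12][10] = 7 confirms this is the maximum.

7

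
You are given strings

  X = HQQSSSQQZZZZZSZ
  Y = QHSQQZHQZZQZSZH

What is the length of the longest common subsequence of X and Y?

Taking H [1,2], then S [6,3], then Q [7,4], then Q [8,5], then Z [9,6], then Z [10,9], then Z [11,10], then Z [13,12], then S [14,13], then Z [15,14] gives a common subsequence of length 10, and the DP table's final entry dp[15][15] is also 10, so no common subsequence is longer.

10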